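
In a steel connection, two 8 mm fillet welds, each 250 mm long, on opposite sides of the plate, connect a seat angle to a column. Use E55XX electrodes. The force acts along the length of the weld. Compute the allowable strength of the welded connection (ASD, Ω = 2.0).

R_n/Ω ≈ 467 kN

E55XX → F_EXX = 550 MPa.
Effective throat t_e = 0.707 × 8 = 5.656 mm.
Total length L = 500 mm; A_we = 5.656 × 500 = 2828 mm².
F_nw = 0.6 F_EXX = 0.6 × 550 = 330 MPa.
R_n = 330 × 2828 × 10⁻³ = 933.2 kN; R_n/Ω = 933.2/2.0 = 466.6 kN.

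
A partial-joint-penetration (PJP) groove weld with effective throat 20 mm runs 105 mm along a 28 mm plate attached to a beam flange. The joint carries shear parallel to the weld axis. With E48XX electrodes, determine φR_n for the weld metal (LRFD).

φR_n ≈ 454 kN

E48XX → F_EXX = 480 MPa.
Effective throat (given) t_e = 20 mm.
A_we = 20 × 105 = 2100 mm².
F_nw = 0.6 F_EXX = 288 MPa.
φR_n = 0.75 × 288 × 2100 × 10⁻³ = 453.6 kN.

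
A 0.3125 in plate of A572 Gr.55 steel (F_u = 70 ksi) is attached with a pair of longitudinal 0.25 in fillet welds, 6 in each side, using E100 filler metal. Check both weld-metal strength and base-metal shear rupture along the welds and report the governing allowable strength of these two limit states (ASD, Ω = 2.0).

E100XX → F_EXX = 100 ksi.
t_e = 0.707 × 0.25 = 0.1767 in; L = 12 in.
Weld metal: R_n/Ω = (1/2.0) × 0.6 × 100 × 0.1767 × 12 = 63.63 kips.
Base metal (shear rupture): R_n/Ω = (1/2.0) × 0.6 × 70 × 0.3125 × 12 = 78.75 kips.
Governing: weld metal.

R_n/Ω ≈ 63.6 kips (weld metal governs)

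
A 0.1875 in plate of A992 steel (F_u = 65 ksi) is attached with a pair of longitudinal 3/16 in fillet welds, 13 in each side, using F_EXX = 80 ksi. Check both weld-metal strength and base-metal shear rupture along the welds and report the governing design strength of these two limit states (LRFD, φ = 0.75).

t_e = 0.707 × 0.1875 = 0.1326 in; L = 26 in.
Weld metal: φR_n = 0.75 × 0.6 × 80 × 0.1326 × 26 = 124.1 kips.
Base metal (shear rupture): φR_n = 0.75 × 0.6 × 65 × 0.1875 × 26 = 142.6 kips.
Governing: weld metal.

φR_n ≈ 124 kips (weld metal governs)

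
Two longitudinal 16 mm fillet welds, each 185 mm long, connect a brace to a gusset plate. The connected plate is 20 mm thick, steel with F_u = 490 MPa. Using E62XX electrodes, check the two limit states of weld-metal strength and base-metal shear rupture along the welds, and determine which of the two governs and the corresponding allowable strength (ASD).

E62XX → F_EXX = 620 MPa.
t_e = 0.707 × 16 = 11.31 mm; L = 370 mm.
Weld metal: R_n/Ω = (1/2.0) × 0.6 × 620 × 11.31 × 370 × 10⁻³ = 778.5 kN.
Base metal (shear rupture): R_n/Ω = (1/2.0) × 0.6 × 490 × 20 × 370 × 10⁻³ = 1088 kN.
Governing: weld metal.

R_n/Ω ≈ 778 kN (weld metal governs)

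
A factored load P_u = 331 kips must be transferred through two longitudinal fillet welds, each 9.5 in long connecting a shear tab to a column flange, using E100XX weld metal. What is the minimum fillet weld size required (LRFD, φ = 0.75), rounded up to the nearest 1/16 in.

E100XX → F_EXX = 100 ksi.
Total weld length L = 19 in.
Required throat t_e = P_u / (φ × 0.6 F_EXX × L) = 331 / (0.75 × 0.6 × 100 × 19) = 0.3871 in.
Required leg w = t_e / 0.707 = 0.5476 in → use 9/16 in.

w = 9/16 in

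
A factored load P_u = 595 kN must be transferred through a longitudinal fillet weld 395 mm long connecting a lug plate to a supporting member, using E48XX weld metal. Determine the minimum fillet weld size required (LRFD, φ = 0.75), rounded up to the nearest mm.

w = 10 mm

E48XX → F_EXX = 480 MPa.
Total weld length L = 395 mm.
Required throat t_e = P_u / (φ × 0.6 F_EXX × L) = 595 / (0.75 × 0.6 × 480 × 395 × 10⁻³) = 6.974 mm.
Required leg w = t_e / 0.707 = 9.864 mm → use 10 mm.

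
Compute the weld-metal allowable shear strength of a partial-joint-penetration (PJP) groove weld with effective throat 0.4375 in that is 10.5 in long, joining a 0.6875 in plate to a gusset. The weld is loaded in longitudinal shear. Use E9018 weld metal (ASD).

E90XX → F_EXX = 90 ksi.
Effective throat (given) t_e = 0.4375 in.
A_we = 0.4375 × 10.5 = 4.594 in².
F_nw = 0.6 F_EXX = 54 ksi.
R_n/Ω = (54 × 4.594) / 2.0 = 124 kip.

R_n/Ω ≈ 124 kip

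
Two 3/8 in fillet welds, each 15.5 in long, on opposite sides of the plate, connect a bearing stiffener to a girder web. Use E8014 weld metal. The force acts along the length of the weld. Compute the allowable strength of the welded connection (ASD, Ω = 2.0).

E80XX → F_EXX = 80 ksi.
Effective throat t_e = 0.707 × 0.375 = 0.2651 in.
Total length L = 31 in; A_we = 0.2651 × 31 = 8.219 in².
F_nw = 0.6 F_EXX = 0.6 × 80 = 48 ksi.
R_n = 48 × 8.219 = 394.5 kips; R_n/Ω = 394.5/2.0 = 197.3 kips.

R_n/Ω ≈ 197 kips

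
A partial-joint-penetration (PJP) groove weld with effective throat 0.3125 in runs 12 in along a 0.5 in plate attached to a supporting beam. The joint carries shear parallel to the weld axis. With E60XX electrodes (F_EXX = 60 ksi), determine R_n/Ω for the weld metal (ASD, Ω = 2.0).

R_n/Ω ≈ 67.5 kips

Effective throat (given) t_e = 0.3125 in.
A_we = 0.3125 × 12 = 3.75 in².
F_nw = 0.6 F_EXX = 36 ksi.
R_n/Ω = (36 × 3.75) / 2.0 = 67.5 kips.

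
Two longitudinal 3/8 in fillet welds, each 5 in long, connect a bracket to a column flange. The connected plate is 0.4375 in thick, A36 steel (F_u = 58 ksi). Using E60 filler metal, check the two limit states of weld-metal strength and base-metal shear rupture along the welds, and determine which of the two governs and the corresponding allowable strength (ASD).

E60XX → F_EXX = 60 ksi.
t_e = 0.707 × 0.375 = 0.2651 in; L = 10 in.
Weld metal: R_n/Ω = (1/2.0) × 0.6 × 60 × 0.2651 × 10 = 47.72 kips.
Base metal (shear rupture): R_n/Ω = (1/2.0) × 0.6 × 58 × 0.4375 × 10 = 76.12 kips.
Governing: weld metal.

R_n/Ω ≈ 47.7 kips (weld metal governs)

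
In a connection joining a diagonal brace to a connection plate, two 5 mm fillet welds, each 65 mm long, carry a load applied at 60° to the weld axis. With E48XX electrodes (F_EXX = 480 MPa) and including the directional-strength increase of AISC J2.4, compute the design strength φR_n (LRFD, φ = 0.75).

φR_n ≈ 139 kN

t_e = 0.707 × 5 = 3.535 mm; A_we = 3.535 × 130 = 459.5 mm².
Directional factor: 1.0 + 0.5 sin^1.5(60°) = 1.403.
F_nw = 0.6 × 480 × 1.403 = 404.1 MPa.
φR_n = 0.75 × 404.1 × 459.5 × 10⁻³ = 139.3 kN.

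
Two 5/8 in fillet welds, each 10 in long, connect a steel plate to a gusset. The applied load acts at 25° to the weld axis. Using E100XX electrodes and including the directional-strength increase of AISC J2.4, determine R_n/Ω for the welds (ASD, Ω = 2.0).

R_n/Ω ≈ 302 kip

E100XX → F_EXX = 100 ksi.
t_e = 0.707 × 0.625 = 0.4419 in; A_we = 0.4419 × 20 = 8.837 in².
Directional factor: 1.0 + 0.5 sin^1.5(25°) = 1.137.
F_nw = 0.6 × 100 × 1.137 = 68.24 ksi.
R_n/Ω = (68.24 × 8.837) / 2.0 = 301.5 kip.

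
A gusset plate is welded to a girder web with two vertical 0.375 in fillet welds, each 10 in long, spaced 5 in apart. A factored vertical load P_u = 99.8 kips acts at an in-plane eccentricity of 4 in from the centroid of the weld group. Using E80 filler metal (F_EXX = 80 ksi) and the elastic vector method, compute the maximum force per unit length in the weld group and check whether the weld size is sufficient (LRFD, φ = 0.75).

f_max ≈ 10.8 kip/in; NOT adequate

Total weld length L_w = 20 in. Treat welds as unit-width lines.
Polar moment about centroid: J = 2[d³/12 + d(b/2)²] = 2[10³/12 + 10×2.5²] = 291.7 in³.
Direct shear f_v = P/L_w = 99.8 / 20 = 4.99 kip/in (vertical).
Torsion M = P·e = 99.8 × 4 = 399.2 kip·in.
Critical point at (x, y) = (2.5, 5) from centroid. f_tx = M·y/J = 6.843 kip/in; f_ty = M·x/J = 3.422 kip/in.
Resultant f_max = √[f_tx² + (f_v + f_ty)²] = √[6.843² + (4.99 + 3.422)²] = 10.84 kip/in.
Capacity per unit length: φr_n = 0.75 × 0.6 × 80 × (0.707 × 0.375) = 9.544 kip/in.
10.84 > 9.544 → NOT adequate.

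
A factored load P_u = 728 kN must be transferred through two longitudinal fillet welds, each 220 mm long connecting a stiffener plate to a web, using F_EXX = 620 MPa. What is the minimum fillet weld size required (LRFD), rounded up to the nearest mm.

w = 9 mm

Total weld length L = 440 mm.
Required throat t_e = P_u / (φ × 0.6 F_EXX × L) = 728 / (0.75 × 0.6 × 620 × 440 × 10⁻³) = 5.93 mm.
Required leg w = t_e / 0.707 = 8.388 mm → use 9 mm.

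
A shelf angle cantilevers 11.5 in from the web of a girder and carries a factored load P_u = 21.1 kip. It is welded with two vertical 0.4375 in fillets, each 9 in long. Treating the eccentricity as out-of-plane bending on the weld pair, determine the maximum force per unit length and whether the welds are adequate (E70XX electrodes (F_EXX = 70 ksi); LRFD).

L_w = 2 × 9 = 18 in; section modulus (unit throat) S = 2 × L²/6 = 27 in².
Direct shear f_v = P/L_w = 21.1/18 = 1.172 kip/in.
Moment M = P × e = 21.1 × 11.5 = 242.65 kip·in; bending f_b = M/S = 8.987 kip/in.
f_max = √(f_v² + f_b²) = √(1.172² + 8.987²) = 9.063 kip/in.
φr_n = 0.75 × 0.6 × 70 × (0.707 × 0.4375) = 9.743 kip/in → adequate.

f_max ≈ 9.06 kip/in; adequate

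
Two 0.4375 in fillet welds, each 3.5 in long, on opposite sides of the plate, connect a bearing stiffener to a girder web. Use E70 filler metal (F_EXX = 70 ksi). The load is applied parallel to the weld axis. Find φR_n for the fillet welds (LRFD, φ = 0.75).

Effective throat t_e = 0.707 × 0.4375 = 0.3093 in.
Total length L = 7 in; A_we = 0.3093 × 7 = 2.165 in².
F_nw = 0.6 F_EXX = 0.6 × 70 = 42 ksi.
φR_n = 0.75 × 42 × 2.165 = 68.2 kips.

φR_n ≈ 68.2 kips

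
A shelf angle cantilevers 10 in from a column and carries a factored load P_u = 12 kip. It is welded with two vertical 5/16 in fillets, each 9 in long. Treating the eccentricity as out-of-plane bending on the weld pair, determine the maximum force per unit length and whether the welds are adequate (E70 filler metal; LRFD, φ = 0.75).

f_max ≈ 4.49 kip/in; adequate

E70XX → F_EXX = 70 ksi.
L_w = 2 × 9 = 18 in; section modulus (unit throat) S = 2 × L²/6 = 27 in².
Direct shear f_v = P/L_w = 12/18 = 0.6667 kip/in.
Moment M = P × e = 12 × 10 = 120 kip·in; bending f_b = M/S = 4.444 kip/in.
f_max = √(f_v² + f_b²) = √(0.6667² + 4.444²) = 4.494 kip/in.
φr_n = 0.75 × 0.6 × 70 × (0.707 × 0.3125) = 6.96 kip/in → adequate.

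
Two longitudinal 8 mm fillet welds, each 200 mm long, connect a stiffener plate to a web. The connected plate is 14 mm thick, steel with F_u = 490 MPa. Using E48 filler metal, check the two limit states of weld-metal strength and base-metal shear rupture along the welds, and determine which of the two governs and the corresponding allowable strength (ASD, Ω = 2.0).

R_n/Ω ≈ 326 kN (weld metal governs)

E48XX → F_EXX = 480 MPa.
t_e = 0.707 × 8 = 5.656 mm; L = 400 mm.
Weld metal: R_n/Ω = (1/2.0) × 0.6 × 480 × 5.656 × 400 × 10⁻³ = 325.8 kN.
Base metal (shear rupture): R_n/Ω = (1/2.0) × 0.6 × 490 × 14 × 400 × 10⁻³ = 823.2 kN.
Governing: weld metal.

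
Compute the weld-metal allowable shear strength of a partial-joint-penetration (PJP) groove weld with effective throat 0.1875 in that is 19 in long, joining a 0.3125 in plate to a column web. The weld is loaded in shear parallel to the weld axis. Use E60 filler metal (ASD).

E60XX → F_EXX = 60 ksi.
Effective throat (given) t_e = 0.1875 in.
A_we = 0.1875 × 19 = 3.562 in².
F_nw = 0.6 F_EXX = 36 ksi.
R_n/Ω = (36 × 3.562) / 2.0 = 64.12 kip.

R_n/Ω ≈ 64.1 kip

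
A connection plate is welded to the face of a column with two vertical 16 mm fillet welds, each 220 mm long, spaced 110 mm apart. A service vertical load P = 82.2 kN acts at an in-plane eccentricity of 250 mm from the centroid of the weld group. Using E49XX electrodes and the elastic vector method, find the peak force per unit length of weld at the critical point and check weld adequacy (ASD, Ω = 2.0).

E49XX → F_EXX = 490 MPa.
Total weld length L_w = 440 mm. Treat welds as unit-width lines.
Polar moment about centroid: J = 2[d³/12 + d(b/2)²] = 2[220³/12 + 220×55²] = 3106000 mm³.
Direct shear f_v = P/L_w = 82.2×10³ / 440 = 186.8 N/mm (vertical).
Torsion M = P·e = 82.2×10³ × 250 = 20550000 N·mm.
Critical point at (x, y) = (55, 110) from centroid. f_tx = M·y/J = 727.9 N/mm; f_ty = M·x/J = 363.9 N/mm.
Resultant f_max = √[f_tx² + (f_v + f_ty)²] = √[727.9² + (186.8 + 363.9)²] = 912.7 N/mm.
Capacity per unit length: r_n/Ω = (1/2.0) × 0.6 × 490 × (0.707 × 16) = 1663 N/mm.
912.7 ≤ 1663 → adequate.

f_max ≈ 913 N/mm; adequate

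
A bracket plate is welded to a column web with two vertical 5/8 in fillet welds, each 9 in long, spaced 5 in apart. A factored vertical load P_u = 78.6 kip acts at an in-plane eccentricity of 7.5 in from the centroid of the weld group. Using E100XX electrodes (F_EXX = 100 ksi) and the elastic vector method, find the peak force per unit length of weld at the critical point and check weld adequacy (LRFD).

f_max ≈ 15.6 kip/in; adequate

Total weld length L_w = 18 in. Treat welds as unit-width lines.
Polar moment about centroid: J = 2[d³/12 + d(b/2)²] = 2[9³/12 + 9×2.5²] = 234 in³.
Direct shear f_v = P/L_w = 78.6 / 18 = 4.367 kip/in (vertical).
Torsion M = P·e = 78.6 × 7.5 = 589.5 kip·in.
Critical point at (x, y) = (2.5, 4.5) from centroid. f_tx = M·y/J = 11.34 kip/in; f_ty = M·x/J = 6.298 kip/in.
Resultant f_max = √[f_tx² + (f_v + f_ty)²] = √[11.34² + (4.367 + 6.298)²] = 15.56 kip/in.
Capacity per unit length: φr_n = 0.75 × 0.6 × 100 × (0.707 × 0.625) = 19.88 kip/in.
15.56 ≤ 19.88 → adequate.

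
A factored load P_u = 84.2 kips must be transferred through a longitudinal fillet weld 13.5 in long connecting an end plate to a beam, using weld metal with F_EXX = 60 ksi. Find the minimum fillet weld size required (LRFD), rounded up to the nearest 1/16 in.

Total weld length L = 13.5 in.
Required throat t_e = P_u / (φ × 0.6 F_EXX × L) = 84.2 / (0.75 × 0.6 × 60 × 13.5) = 0.231 in.
Required leg w = t_e / 0.707 = 0.3267 in → use 3/8 in.

w = 3/8 in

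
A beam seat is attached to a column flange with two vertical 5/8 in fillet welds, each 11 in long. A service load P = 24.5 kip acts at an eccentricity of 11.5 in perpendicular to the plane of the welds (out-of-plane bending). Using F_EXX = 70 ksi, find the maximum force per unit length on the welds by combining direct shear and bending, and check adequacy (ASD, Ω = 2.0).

f_max ≈ 7.07 kip/in; adequate

L_w = 2 × 11 = 22 in; section modulus (unit throat) S = 2 × L²/6 = 40.33 in².
Direct shear f_v = P/L_w = 24.5/22 = 1.114 kip/in.
Moment M = P × e = 24.5 × 11.5 = 281.75 kip·in; bending f_b = M/S = 6.986 kip/in.
f_max = √(f_v² + f_b²) = √(1.114² + 6.986²) = 7.074 kip/in.
r_n/Ω = (1/2.0) × 0.6 × 70 × (0.707 × 0.625) = 9.279 kip/in → adequate.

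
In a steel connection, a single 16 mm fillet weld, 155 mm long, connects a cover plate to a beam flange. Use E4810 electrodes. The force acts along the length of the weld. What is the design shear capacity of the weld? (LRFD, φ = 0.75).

E48XX → F_EXX = 480 MPa.
Effective throat t_e = 0.707 × 16 = 11.31 mm.
Total length L = 155 mm; A_we = 11.31 × 155 = 1753 mm².
F_nw = 0.6 F_EXX = 0.6 × 480 = 288 MPa.
φR_n = 0.75 × 288 × 1753 × 10⁻³ = 378.7 kN.

φR_n ≈ 379 kN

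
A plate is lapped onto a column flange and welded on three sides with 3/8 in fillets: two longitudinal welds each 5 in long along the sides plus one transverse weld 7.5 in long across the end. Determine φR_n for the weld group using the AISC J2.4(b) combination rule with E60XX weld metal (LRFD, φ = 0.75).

E60XX → F_EXX = 60 ksi.
t_e = 0.707 × 0.375 = 0.2651 in.
R_nwl = 0.6 × 60 × 0.2651 × 10 = 95.44 kip (longitudinal, 2 welds).
R_nwt = 0.6 × 60 × 0.2651 × 7.5 = 71.58 kip (transverse, base value).
(i) R_nwl + R_nwt = 167 kip; (ii) 0.85 R_nwl + 1.5 R_nwt = 188.5 kip.
R_n = max = 188.5 kip [governs: (ii)]; φR_n = 141.4 kip.

φR_n ≈ 141 kip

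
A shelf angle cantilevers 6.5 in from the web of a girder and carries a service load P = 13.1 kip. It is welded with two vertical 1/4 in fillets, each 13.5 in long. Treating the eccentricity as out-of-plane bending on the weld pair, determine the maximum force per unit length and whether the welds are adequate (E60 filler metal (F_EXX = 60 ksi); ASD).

f_max ≈ 1.48 kip/in; adequate

L_w = 2 × 13.5 = 27 in; section modulus (unit throat) S = 2 × L²/6 = 60.75 in².
Direct shear f_v = P/L_w = 13.1/27 = 0.4852 kip/in.
Moment M = P × e = 13.1 × 6.5 = 85.15 kip·in; bending f_b = M/S = 1.402 kip/in.
f_max = √(f_v² + f_b²) = √(0.4852² + 1.402²) = 1.483 kip/in.
r_n/Ω = (1/2.0) × 0.6 × 60 × (0.707 × 0.25) = 3.181 kip/in → adequate.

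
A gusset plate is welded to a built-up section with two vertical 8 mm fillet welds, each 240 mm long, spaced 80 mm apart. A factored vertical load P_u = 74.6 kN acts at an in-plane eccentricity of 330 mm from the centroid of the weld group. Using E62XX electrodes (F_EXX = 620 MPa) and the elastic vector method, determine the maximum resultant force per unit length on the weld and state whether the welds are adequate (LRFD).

Total weld length L_w = 480 mm. Treat welds as unit-width lines.
Polar moment about centroid: J = 2[d³/12 + d(b/2)²] = 2[240³/12 + 240×40²] = 3072000 mm³.
Direct shear f_v = P/L_w = 74.6×10³ / 480 = 155.4 N/mm (vertical).
Torsion M = P·e = 74.6×10³ × 330 = 24618000 N·mm.
Critical point at (x, y) = (40, 120) from centroid. f_tx = M·y/J = 961.6 N/mm; f_ty = M·x/J = 320.5 N/mm.
Resultant f_max = √[f_tx² + (f_v + f_ty)²] = √[961.6² + (155.4 + 320.5)²] = 1073 N/mm.
Capacity per unit length: φr_n = 0.75 × 0.6 × 620 × (0.707 × 8) = 1578 N/mm.
1073 ≤ 1578 → adequate.

f_max ≈ 1070 N/mm; adequate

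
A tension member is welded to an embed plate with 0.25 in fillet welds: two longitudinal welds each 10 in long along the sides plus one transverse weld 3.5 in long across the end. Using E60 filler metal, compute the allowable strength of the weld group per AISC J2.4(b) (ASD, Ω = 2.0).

E60XX → F_EXX = 60 ksi.
t_e = 0.707 × 0.25 = 0.1767 in.
R_nwl = 0.6 × 60 × 0.1767 × 20 = 127.3 kip (longitudinal, 2 welds).
R_nwt = 0.6 × 60 × 0.1767 × 3.5 = 22.27 kip (transverse, base value).
(i) R_nwl + R_nwt = 149.5 kip; (ii) 0.85 R_nwl + 1.5 R_nwt = 141.6 kip.
R_n = max = 149.5 kip [governs: (i)]; R_n/Ω = 74.77 kip.

R_n/Ω ≈ 74.8 kip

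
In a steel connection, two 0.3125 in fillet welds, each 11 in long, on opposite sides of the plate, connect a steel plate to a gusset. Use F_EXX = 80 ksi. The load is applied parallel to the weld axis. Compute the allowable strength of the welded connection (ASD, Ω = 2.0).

R_n/Ω ≈ 117 kips

Effective throat t_e = 0.707 × 0.3125 = 0.2209 in.
Total length L = 22 in; A_we = 0.2209 × 22 = 4.861 in².
F_nw = 0.6 F_EXX = 0.6 × 80 = 48 ksi.
R_n = 48 × 4.861 = 233.3 kips; R_n/Ω = 233.3/2.0 = 116.7 kips.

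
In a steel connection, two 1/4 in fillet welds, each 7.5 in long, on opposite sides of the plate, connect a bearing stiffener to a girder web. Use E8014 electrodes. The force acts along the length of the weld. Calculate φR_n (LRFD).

E80XX → F_EXX = 80 ksi.
Effective throat t_e = 0.707 × 0.25 = 0.1767 in.
Total length L = 15 in; A_we = 0.1767 × 15 = 2.651 in².
F_nw = 0.6 F_EXX = 0.6 × 80 = 48 ksi.
φR_n = 0.75 × 48 × 2.651 = 95.44 kips.

φR_n ≈ 95.4 kips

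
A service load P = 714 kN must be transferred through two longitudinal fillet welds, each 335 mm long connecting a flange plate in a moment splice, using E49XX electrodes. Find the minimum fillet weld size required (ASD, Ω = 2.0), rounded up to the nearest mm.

w = 11 mm

E49XX → F_EXX = 490 MPa.
Total weld length L = 670 mm.
Required throat t_e = P × Ω / (0.6 F_EXX × L) = 714 × 2.0 / (0.6 × 490 × 670 × 10⁻³) = 7.249 mm.
Required leg w = t_e / 0.707 = 10.25 mm → use 11 mm.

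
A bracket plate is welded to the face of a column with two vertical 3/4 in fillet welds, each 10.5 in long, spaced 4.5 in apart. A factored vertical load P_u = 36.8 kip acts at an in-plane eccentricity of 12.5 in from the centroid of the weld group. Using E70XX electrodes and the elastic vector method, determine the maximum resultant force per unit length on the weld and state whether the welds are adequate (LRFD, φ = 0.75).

f_max ≈ 9.61 kip/in; adequate

E70XX → F_EXX = 70 ksi.
Total weld length L_w = 21 in. Treat welds as unit-width lines.
Polar moment about centroid: J = 2[d³/12 + d(b/2)²] = 2[10.5³/12 + 10.5×2.25²] = 299.2 in³.
Direct shear f_v = P/L_w = 36.8 / 21 = 1.752 kip/in (vertical).
Torsion M = P·e = 36.8 × 12.5 = 460 kip·in.
Critical point at (x, y) = (2.25, 5.25) from centroid. f_tx = M·y/J = 8.07 kip/in; f_ty = M·x/J = 3.459 kip/in.
Resultant f_max = √[f_tx² + (f_v + f_ty)²] = √[8.07² + (1.752 + 3.459)²] = 9.606 kip/in.
Capacity per unit length: φr_n = 0.75 × 0.6 × 70 × (0.707 × 0.75) = 16.7 kip/in.
9.606 ≤ 16.7 → adequate.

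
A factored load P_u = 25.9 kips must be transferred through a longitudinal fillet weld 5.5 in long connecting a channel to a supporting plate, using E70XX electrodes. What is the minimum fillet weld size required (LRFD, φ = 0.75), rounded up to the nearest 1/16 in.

E70XX → F_EXX = 70 ksi.
Total weld length L = 5.5 in.
Required throat t_e = P_u / (φ × 0.6 F_EXX × L) = 25.9 / (0.75 × 0.6 × 70 × 5.5) = 0.1495 in.
Required leg w = t_e / 0.707 = 0.2114 in → use 1/4 in.

w = 1/4 in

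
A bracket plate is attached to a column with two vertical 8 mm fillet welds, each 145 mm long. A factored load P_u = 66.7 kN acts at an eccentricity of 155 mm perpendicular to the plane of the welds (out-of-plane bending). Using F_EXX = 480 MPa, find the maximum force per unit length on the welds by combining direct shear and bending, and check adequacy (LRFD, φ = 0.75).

f_max ≈ 1490 N/mm; NOT adequate

L_w = 2 × 145 = 290 mm; section modulus (unit throat) S = 2 × L²/6 = 7008 mm².
Direct shear f_v = P/L_w = 66.7×10³/290 = 230 N/mm.
Moment M = P × e = 66.7×10³ × 155 = 10338000 N·mm; bending f_b = M/S = 1475 N/mm.
f_max = √(f_v² + f_b²) = √(230² + 1475²) = 1493 N/mm.
φr_n = 0.75 × 0.6 × 480 × (0.707 × 8) = 1222 N/mm → NOT adequate.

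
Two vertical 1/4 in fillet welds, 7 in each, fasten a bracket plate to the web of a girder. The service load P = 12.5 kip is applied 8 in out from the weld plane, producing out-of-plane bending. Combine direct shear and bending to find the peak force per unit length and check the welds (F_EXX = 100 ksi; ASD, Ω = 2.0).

f_max ≈ 6.19 kip/in; NOT adequate

L_w = 2 × 7 = 14 in; section modulus (unit throat) S = 2 × L²/6 = 16.33 in².
Direct shear f_v = P/L_w = 12.5/14 = 0.8929 kip/in.
Moment M = P × e = 12.5 × 8 = 100 kip·in; bending f_b = M/S = 6.122 kip/in.
f_max = √(f_v² + f_b²) = √(0.8929² + 6.122²) = 6.187 kip/in.
r_n/Ω = (1/2.0) × 0.6 × 100 × (0.707 × 0.25) = 5.302 kip/in → NOT adequate.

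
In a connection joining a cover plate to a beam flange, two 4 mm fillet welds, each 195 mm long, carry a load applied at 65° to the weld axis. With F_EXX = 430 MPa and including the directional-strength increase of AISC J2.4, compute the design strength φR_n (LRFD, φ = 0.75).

φR_n ≈ 305 kN

t_e = 0.707 × 4 = 2.828 mm; A_we = 2.828 × 390 = 1103 mm².
Directional factor: 1.0 + 0.5 sin^1.5(65°) = 1.431.
F_nw = 0.6 × 430 × 1.431 = 369.3 MPa.
φR_n = 0.75 × 369.3 × 1103 × 10⁻³ = 305.5 kN.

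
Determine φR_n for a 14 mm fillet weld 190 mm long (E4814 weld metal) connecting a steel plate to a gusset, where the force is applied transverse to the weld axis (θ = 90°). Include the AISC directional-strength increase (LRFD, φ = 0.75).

E48XX → F_EXX = 480 MPa.
t_e = 0.707 × 14 = 9.898 mm; A_we = 9.898 × 190 = 1881 mm².
Directional factor: 1.0 + 0.5 sin^1.5(90°) = 1.5.
F_nw = 0.6 × 480 × 1.5 = 432 MPa.
φR_n = 0.75 × 432 × 1881 × 10⁻³ = 609.3 kN.

φR_n ≈ 609 kN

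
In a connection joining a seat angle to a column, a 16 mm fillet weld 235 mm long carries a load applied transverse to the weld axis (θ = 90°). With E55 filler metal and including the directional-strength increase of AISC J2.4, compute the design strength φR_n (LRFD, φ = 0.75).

φR_n ≈ 987 kN

E55XX → F_EXX = 550 MPa.
t_e = 0.707 × 16 = 11.31 mm; A_we = 11.31 × 235 = 2658 mm².
Directional factor: 1.0 + 0.5 sin^1.5(90°) = 1.5.
F_nw = 0.6 × 550 × 1.5 = 495 MPa.
φR_n = 0.75 × 495 × 2658 × 10⁻³ = 986.9 kN.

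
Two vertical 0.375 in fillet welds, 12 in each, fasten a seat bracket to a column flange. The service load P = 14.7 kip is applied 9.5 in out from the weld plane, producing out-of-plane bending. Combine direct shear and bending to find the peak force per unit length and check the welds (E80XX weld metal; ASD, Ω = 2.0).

E80XX → F_EXX = 80 ksi.
L_w = 2 × 12 = 24 in; section modulus (unit throat) S = 2 × L²/6 = 48 in².
Direct shear f_v = P/L_w = 14.7/24 = 0.6125 kip/in.
Moment M = P × e = 14.7 × 9.5 = 139.65 kip·in; bending f_b = M/S = 2.909 kip/in.
f_max = √(f_v² + f_b²) = √(0.6125² + 2.909²) = 2.973 kip/in.
r_n/Ω = (1/2.0) × 0.6 × 80 × (0.707 × 0.375) = 6.363 kip/in → adequate.

f_max ≈ 2.97 kip/in; adequate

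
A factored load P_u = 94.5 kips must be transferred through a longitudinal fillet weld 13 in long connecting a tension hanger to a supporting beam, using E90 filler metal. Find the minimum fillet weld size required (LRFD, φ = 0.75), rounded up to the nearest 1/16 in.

E90XX → F_EXX = 90 ksi.
Total weld length L = 13 in.
Required throat t_e = P_u / (φ × 0.6 F_EXX × L) = 94.5 / (0.75 × 0.6 × 90 × 13) = 0.1795 in.
Required leg w = t_e / 0.707 = 0.2539 in → use 5/16 in.

w = 5/16 in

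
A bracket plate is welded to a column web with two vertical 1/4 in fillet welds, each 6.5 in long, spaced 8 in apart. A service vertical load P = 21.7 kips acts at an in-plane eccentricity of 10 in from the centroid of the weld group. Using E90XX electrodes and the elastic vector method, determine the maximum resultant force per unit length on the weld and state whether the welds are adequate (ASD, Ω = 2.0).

f_max ≈ 5.8 kip/in; NOT adequate

E90XX → F_EXX = 90 ksi.
Total weld length L_w = 13 in. Treat welds as unit-width lines.
Polar moment about centroid: J = 2[d³/12 + d(b/2)²] = 2[6.5³/12 + 6.5×4²] = 253.8 in³.
Direct shear f_v = P/L_w = 21.7 / 13 = 1.669 kip/in (vertical).
Torsion M = P·e = 21.7 × 10 = 217 kip·in.
Critical point at (x, y) = (4, 3.25) from centroid. f_tx = M·y/J = 2.779 kip/in; f_ty = M·x/J = 3.42 kip/in.
Resultant f_max = √[f_tx² + (f_v + f_ty)²] = √[2.779² + (1.669 + 3.42)²] = 5.799 kip/in.
Capacity per unit length: r_n/Ω = (1/2.0) × 0.6 × 90 × (0.707 × 0.25) = 4.772 kip/in.
5.799 > 4.772 → NOT adequate.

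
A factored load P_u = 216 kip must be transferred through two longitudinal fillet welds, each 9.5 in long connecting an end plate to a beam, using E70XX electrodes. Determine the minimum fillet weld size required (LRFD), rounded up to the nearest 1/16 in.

w = 9/16 in

E70XX → F_EXX = 70 ksi.
Total weld length L = 19 in.
Required throat t_e = P_u / (φ × 0.6 F_EXX × L) = 216 / (0.75 × 0.6 × 70 × 19) = 0.3609 in.
Required leg w = t_e / 0.707 = 0.5105 in → use 9/16 in.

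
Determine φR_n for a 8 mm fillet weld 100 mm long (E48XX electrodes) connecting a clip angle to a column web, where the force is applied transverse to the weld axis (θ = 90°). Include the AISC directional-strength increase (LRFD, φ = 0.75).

E48XX → F_EXX = 480 MPa.
t_e = 0.707 × 8 = 5.656 mm; A_we = 5.656 × 100 = 565.6 mm².
Directional factor: 1.0 + 0.5 sin^1.5(90°) = 1.5.
F_nw = 0.6 × 480 × 1.5 = 432 MPa.
φR_n = 0.75 × 432 × 565.6 × 10⁻³ = 183.3 kN.

φR_n ≈ 183 kN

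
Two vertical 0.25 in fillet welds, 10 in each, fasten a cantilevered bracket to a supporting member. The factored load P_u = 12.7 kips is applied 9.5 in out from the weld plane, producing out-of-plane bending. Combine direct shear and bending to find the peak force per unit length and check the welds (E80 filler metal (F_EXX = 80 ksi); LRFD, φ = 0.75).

f_max ≈ 3.67 kip/in; adequate

L_w = 2 × 10 = 20 in; section modulus (unit throat) S = 2 × L²/6 = 33.33 in².
Direct shear f_v = P/L_w = 12.7/20 = 0.635 kip/in.
Moment M = P × e = 12.7 × 9.5 = 120.65 kip·in; bending f_b = M/S = 3.619 kip/in.
f_max = √(f_v² + f_b²) = √(0.635² + 3.619²) = 3.675 kip/in.
φr_n = 0.75 × 0.6 × 80 × (0.707 × 0.25) = 6.363 kip/in → adequate.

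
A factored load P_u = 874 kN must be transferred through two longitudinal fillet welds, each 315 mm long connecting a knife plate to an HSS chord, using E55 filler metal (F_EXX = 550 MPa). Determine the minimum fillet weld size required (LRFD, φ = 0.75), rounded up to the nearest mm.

Total weld length L = 630 mm.
Required throat t_e = P_u / (φ × 0.6 F_EXX × L) = 874 / (0.75 × 0.6 × 550 × 630 × 10⁻³) = 5.605 mm.
Required leg w = t_e / 0.707 = 7.928 mm → use 8 mm.

w = 8 mm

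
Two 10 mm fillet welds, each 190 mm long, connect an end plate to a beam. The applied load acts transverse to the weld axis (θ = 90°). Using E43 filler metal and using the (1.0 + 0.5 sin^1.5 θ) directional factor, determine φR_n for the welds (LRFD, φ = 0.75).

φR_n ≈ 780 kN

E43XX → F_EXX = 430 MPa.
t_e = 0.707 × 10 = 7.07 mm; A_we = 7.07 × 380 = 2687 mm².
Directional factor: 1.0 + 0.5 sin^1.5(90°) = 1.5.
F_nw = 0.6 × 430 × 1.5 = 387 MPa.
φR_n = 0.75 × 387 × 2687 × 10⁻³ = 779.8 kN.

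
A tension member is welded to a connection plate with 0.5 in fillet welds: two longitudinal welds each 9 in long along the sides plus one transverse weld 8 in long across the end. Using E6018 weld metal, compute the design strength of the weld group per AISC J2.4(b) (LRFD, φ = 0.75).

E60XX → F_EXX = 60 ksi.
t_e = 0.707 × 0.5 = 0.3535 in.
R_nwl = 0.6 × 60 × 0.3535 × 18 = 229.1 kip (longitudinal, 2 welds).
R_nwt = 0.6 × 60 × 0.3535 × 8 = 101.8 kip (transverse, base value).
(i) R_nwl + R_nwt = 330.9 kip; (ii) 0.85 R_nwl + 1.5 R_nwt = 347.4 kip.
R_n = max = 347.4 kip [governs: (ii)]; φR_n = 260.6 kip.

φR_n ≈ 261 kip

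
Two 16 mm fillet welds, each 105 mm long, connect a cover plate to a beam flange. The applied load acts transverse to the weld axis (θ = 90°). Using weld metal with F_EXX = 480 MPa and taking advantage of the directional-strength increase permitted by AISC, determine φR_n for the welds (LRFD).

t_e = 0.707 × 16 = 11.31 mm; A_we = 11.31 × 210 = 2376 mm².
Directional factor: 1.0 + 0.5 sin^1.5(90°) = 1.5.
F_nw = 0.6 × 480 × 1.5 = 432 MPa.
φR_n = 0.75 × 432 × 2376 × 10⁻³ = 769.7 kN.

φR_n ≈ 770 kN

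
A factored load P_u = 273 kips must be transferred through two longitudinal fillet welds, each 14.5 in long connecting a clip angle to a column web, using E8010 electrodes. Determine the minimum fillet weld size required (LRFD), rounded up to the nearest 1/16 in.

w = 3/8 in

E80XX → F_EXX = 80 ksi.
Total weld length L = 29 in.
Required throat t_e = P_u / (φ × 0.6 F_EXX × L) = 273 / (0.75 × 0.6 × 80 × 29) = 0.2615 in.
Required leg w = t_e / 0.707 = 0.3699 in → use 3/8 in.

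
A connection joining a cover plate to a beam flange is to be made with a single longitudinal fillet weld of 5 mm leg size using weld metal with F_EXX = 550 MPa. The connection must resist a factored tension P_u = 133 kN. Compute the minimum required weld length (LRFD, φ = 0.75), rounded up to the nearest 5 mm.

Throat t_e = 0.707 × 5 = 3.535 mm.
φr_n = 0.75 × 0.6 × 550 × 3.535 × 10⁻³ = 0.8749 kN/mm.
L_req = P_u / φr_n = 133 / 0.8749 = 152 mm total.
Round up → use L = 155 mm.

L = 155 mm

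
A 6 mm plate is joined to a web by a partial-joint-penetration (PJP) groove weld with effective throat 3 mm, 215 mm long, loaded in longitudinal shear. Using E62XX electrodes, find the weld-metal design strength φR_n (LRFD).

E62XX → F_EXX = 620 MPa.
Effective throat (given) t_e = 3 mm.
A_we = 3 × 215 = 645 mm².
F_nw = 0.6 F_EXX = 372 MPa.
φR_n = 0.75 × 372 × 645 × 10⁻³ = 180 kN.

φR_n ≈ 180 kN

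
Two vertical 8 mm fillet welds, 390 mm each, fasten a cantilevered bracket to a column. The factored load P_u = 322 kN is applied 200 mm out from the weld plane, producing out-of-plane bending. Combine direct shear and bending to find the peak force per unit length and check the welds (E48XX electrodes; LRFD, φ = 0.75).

E48XX → F_EXX = 480 MPa.
L_w = 2 × 390 = 780 mm; section modulus (unit throat) S = 2 × L²/6 = 50700 mm².
Direct shear f_v = P/L_w = 322×10³/780 = 412.8 N/mm.
Moment M = P × e = 322×10³ × 200 = 64400000 N·mm; bending f_b = M/S = 1270 N/mm.
f_max = √(f_v² + f_b²) = √(412.8² + 1270²) = 1336 N/mm.
φr_n = 0.75 × 0.6 × 480 × (0.707 × 8) = 1222 N/mm → NOT adequate.

f_max ≈ 1340 N/mm; NOT adequate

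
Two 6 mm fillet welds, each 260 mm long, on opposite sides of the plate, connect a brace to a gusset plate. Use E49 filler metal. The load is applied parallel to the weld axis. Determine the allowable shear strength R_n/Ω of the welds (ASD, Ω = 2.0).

E49XX → F_EXX = 490 MPa.
Effective throat t_e = 0.707 × 6 = 4.242 mm.
Total length L = 520 mm; A_we = 4.242 × 520 = 2206 mm².
F_nw = 0.6 F_EXX = 0.6 × 490 = 294 MPa.
R_n = 294 × 2206 × 10⁻³ = 648.5 kN; R_n/Ω = 648.5/2.0 = 324.3 kN.

R_n/Ω ≈ 324 kN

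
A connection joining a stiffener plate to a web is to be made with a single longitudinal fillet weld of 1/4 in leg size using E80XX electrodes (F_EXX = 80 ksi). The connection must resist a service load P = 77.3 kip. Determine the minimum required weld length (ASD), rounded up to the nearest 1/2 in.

Throat t_e = 0.707 × 0.25 = 0.1767 in.
r_n/Ω = (0.6 × 80 × 0.1767) / 2.0 = 4.242 kip/in.
L_req = P / (r_n/Ω) = 77.3 / 4.242 = 18.22 in total.
Round up → use L = 18.5 in.

L = 18.5 in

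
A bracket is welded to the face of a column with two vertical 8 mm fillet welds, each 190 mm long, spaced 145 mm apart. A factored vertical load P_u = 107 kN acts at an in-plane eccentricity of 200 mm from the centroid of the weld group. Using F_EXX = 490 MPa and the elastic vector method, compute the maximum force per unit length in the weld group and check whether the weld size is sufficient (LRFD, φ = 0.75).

f_max ≈ 1010 N/mm; adequate

Total weld length L_w = 380 mm. Treat welds as unit-width lines.
Polar moment about centroid: J = 2[d³/12 + d(b/2)²] = 2[190³/12 + 190×72.5²] = 3141000 mm³.
Direct shear f_v = P/L_w = 107×10³ / 380 = 281.6 N/mm (vertical).
Torsion M = P·e = 107×10³ × 200 = 21400000 N·mm.
Critical point at (x, y) = (72.5, 95) from centroid. f_tx = M·y/J = 647.3 N/mm; f_ty = M·x/J = 494 N/mm.
Resultant f_max = √[f_tx² + (f_v + f_ty)²] = √[647.3² + (281.6 + 494)²] = 1010 N/mm.
Capacity per unit length: φr_n = 0.75 × 0.6 × 490 × (0.707 × 8) = 1247 N/mm.
1010 ≤ 1247 → adequate.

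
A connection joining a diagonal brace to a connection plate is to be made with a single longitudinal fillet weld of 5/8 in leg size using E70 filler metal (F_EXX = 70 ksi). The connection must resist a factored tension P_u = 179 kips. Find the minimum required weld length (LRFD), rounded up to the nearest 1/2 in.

Throat t_e = 0.707 × 0.625 = 0.4419 in.
φr_n = 0.75 × 0.6 × 70 × 0.4419 = 13.92 kips/in.
L_req = P_u / φr_n = 179 / 13.92 = 12.86 in total.
Round up → use L = 13 in.

L = 13 in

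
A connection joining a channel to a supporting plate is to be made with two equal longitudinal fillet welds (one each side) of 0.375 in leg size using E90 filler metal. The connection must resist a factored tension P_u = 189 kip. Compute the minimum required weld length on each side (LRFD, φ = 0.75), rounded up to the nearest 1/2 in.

E90XX → F_EXX = 90 ksi.
Throat t_e = 0.707 × 0.375 = 0.2651 in.
φr_n = 0.75 × 0.6 × 90 × 0.2651 = 10.74 kip/in.
L_req = P_u / φr_n = 189 / 10.74 = 17.6 in total.
Per side: 17.6 / 2 = 8.801 in.
Round up → use L = 9 in on each side.

L = 9 in on each side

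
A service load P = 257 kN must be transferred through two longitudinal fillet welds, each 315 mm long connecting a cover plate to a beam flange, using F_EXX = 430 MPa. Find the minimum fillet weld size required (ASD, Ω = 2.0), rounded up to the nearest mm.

Total weld length L = 630 mm.
Required throat t_e = P × Ω / (0.6 F_EXX × L) = 257 × 2.0 / (0.6 × 430 × 630 × 10⁻³) = 3.162 mm.
Required leg w = t_e / 0.707 = 4.473 mm → use 5 mm.

w = 5 mm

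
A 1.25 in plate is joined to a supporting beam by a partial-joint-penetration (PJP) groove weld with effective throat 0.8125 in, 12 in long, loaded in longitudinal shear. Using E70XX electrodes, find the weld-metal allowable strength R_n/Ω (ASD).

E70XX → F_EXX = 70 ksi.
Effective throat (given) t_e = 0.8125 in.
A_we = 0.8125 × 12 = 9.75 in².
F_nw = 0.6 F_EXX = 42 ksi.
R_n/Ω = (42 × 9.75) / 2.0 = 204.8 kip.

R_n/Ω ≈ 205 kip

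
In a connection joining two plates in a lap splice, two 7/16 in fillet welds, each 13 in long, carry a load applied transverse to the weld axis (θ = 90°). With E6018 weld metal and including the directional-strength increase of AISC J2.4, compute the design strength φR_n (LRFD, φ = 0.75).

φR_n ≈ 326 kips

E60XX → F_EXX = 60 ksi.
t_e = 0.707 × 0.4375 = 0.3093 in; A_we = 0.3093 × 26 = 8.042 in².
Directional factor: 1.0 + 0.5 sin^1.5(90°) = 1.5.
F_nw = 0.6 × 60 × 1.5 = 54 ksi.
φR_n = 0.75 × 54 × 8.042 = 325.7 kips.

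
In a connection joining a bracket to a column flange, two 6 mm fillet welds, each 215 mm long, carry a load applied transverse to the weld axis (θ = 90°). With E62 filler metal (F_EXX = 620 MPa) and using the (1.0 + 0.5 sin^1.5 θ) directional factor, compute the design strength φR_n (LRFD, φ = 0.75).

φR_n ≈ 763 kN

t_e = 0.707 × 6 = 4.242 mm; A_we = 4.242 × 430 = 1824 mm².
Directional factor: 1.0 + 0.5 sin^1.5(90°) = 1.5.
F_nw = 0.6 × 620 × 1.5 = 558 MPa.
φR_n = 0.75 × 558 × 1824 × 10⁻³ = 763.4 kN.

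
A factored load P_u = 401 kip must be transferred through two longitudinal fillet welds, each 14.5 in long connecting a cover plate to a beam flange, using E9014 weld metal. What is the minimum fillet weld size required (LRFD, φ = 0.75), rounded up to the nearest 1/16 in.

E90XX → F_EXX = 90 ksi.
Total weld length L = 29 in.
Required throat t_e = P_u / (φ × 0.6 F_EXX × L) = 401 / (0.75 × 0.6 × 90 × 29) = 0.3414 in.
Required leg w = t_e / 0.707 = 0.4829 in → use 1/2 in.

w = 1/2 in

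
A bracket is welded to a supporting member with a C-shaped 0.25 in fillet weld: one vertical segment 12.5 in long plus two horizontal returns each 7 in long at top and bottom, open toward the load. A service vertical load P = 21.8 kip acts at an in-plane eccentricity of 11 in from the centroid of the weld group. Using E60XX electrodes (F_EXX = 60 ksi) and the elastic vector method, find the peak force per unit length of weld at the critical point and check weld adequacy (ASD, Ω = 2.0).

f_max ≈ 2.88 kip/in; adequate

Total weld length L_w = 26.5 in. Treat welds as unit-width lines.
Centroid: x̄ = 2×7×3.5 / 26.5 = 1.849 in from the vertical weld.
Polar moment about centroid: J = I_x + I_y = [12.5³/12 + 2×7×6.25²] + [12.5×1.849² + 2(7³/12 + 7×1.651²)] = 847.7 in³.
Direct shear f_v = P/L_w = 21.8 / 26.5 = 0.8226 kip/in (vertical).
Torsion M = P·e = 21.8 × 11 = 239.8 kip·in.
Critical point at (x, y) = (5.151, 6.25) from centroid. f_tx = M·y/J = 1.768 kip/in; f_ty = M·x/J = 1.457 kip/in.
Resultant f_max = √[f_tx² + (f_v + f_ty)²] = √[1.768² + (0.8226 + 1.457)²] = 2.885 kip/in.
Capacity per unit length: r_n/Ω = (1/2.0) × 0.6 × 60 × (0.707 × 0.25) = 3.181 kip/in.
2.885 ≤ 3.181 → adequate.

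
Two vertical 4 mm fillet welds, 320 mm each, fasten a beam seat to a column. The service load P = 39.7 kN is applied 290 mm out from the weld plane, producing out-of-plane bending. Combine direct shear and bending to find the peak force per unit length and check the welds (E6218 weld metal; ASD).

f_max ≈ 343 N/mm; adequate

E62XX → F_EXX = 620 MPa.
L_w = 2 × 320 = 640 mm; section modulus (unit throat) S = 2 × L²/6 = 34130 mm².
Direct shear f_v = P/L_w = 39.7×10³/640 = 62.03 N/mm.
Moment M = P × e = 39.7×10³ × 290 = 11513000 N·mm; bending f_b = M/S = 337.3 N/mm.
f_max = √(f_v² + f_b²) = √(62.03² + 337.3²) = 343 N/mm.
r_n/Ω = (1/2.0) × 0.6 × 620 × (0.707 × 4) = 526 N/mm → adequate.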